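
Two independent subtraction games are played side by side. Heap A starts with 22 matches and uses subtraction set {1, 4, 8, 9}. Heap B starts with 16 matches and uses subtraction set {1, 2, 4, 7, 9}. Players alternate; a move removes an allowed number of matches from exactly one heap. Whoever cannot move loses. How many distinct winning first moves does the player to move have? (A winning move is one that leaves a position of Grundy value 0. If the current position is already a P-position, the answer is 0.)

Heap A, S = {1, 4, 8, 9}:
n :  0  1  2  3  4  5  6  7  8  9 10 11 12 13 14 15 16 17 18 19 20 21 22
G :  0  1  0  1  2  0  1  0  1  2  3  2  0  1  2  3  2  0  1  0  1  2  0
G_A(22) = 0.
Heap B, S = {1, 2, 4, 7, 9}:
G(0) = 0
G(1) = mex{0} = 1
G(2) = mex{1,0} = 2
G(3) = mex{2,1} = 0
G(4) = mex{0,2,0} = 1
G(5) = mex{1,0,1} = 2
G(6) = mex{2,1,2} = 0
G(7) = mex{0,2,0,0} = 1
G(8) = mex{1,0,1,1} = 2
G(9) = mex{2,1,2,2,0} = 3
G(10) = mex{3,2,0,0,1} = 4
G(11) = mex{4,3,1,1,2} = 0
G(12) = mex{0,4,2,2,0} = 1
G(13) = mex{1,0,3,0,1} = 2
G(14) = mex{2,1,4,1,2} = 0
G(15) = mex{0,2,0,2,0} = 1
G(16) = mex{1,0,1,3,1} = 2
G_B(16) = 2.
Combined Grundy value = 0 ⊕ 2 = 2.
A winning move leaves total XOR = 0, i.e. changes one component's Grundy value g to g ⊕ X where X is the current total.
Heap A: need g' = 0⊕2 = 2. Options: 22−1→G=2, 22−4→G=1, 22−8→G=2, 22−9→G=1. Hits: 2.
Heap B: need g' = 2⊕2 = 0. Options: 16−1→G=1, 16−2→G=0, 16−4→G=1, 16−7→G=3, 16−9→G=1. Hits: 1.

3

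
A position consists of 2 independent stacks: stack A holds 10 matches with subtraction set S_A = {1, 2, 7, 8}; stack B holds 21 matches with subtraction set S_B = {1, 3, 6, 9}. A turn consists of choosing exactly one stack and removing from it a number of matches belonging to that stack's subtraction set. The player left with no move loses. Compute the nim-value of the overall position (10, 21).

Stack A, S = {1, 2, 7, 8}:
G(0) = 0
G(1) = mex{0} = 1
G(2) = mex{1,0} = 2
G(3) = mex{2,1} = 0
G(4) = mex{0,2} = 1
G(5) = mex{1,0} = 2
G(6) = mex{2,1} = 0
G(7) = mex{0,2,0} = 1
G(8) = mex{1,0,1,0} = 2
G(9) = mex{2,1,2,1} = 0
G(10) = mex{0,2,0,2} = 1
G_A(10) = 1.
Stack B, S = {1, 3, 6, 9}:
n :  0  1  2  3  4  5  6  7  8  9 10 11 12 13 14 15 16 17 18 19 20 21
G :  0  1  0  1  0  1  2  3  2  3  2  3  0  1  0  1  0  1  2  3  2  3
G_B(21) = 3.
Combined Grundy value = 1 ⊕ 3 = 2.

2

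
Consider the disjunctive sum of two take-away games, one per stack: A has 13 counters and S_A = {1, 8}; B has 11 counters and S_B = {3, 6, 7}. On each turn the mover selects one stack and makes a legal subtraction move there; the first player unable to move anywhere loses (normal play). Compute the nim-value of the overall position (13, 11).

0

Stack A, S = {1, 8}:
n :  0  1  2  3  4  5  6  7  8  9 10 11 12 13
G :  0  1  0  1  0  1  0  1  2  0  1  0  1  0
G_A(13) = 0.
Stack B, S = {3, 6, 7}:
n :  0  1  2  3  4  5  6  7  8  9 10 11
G :  0  0  0  1  1  1  2  2  2  3  0  0
G_B(11) = 0.
Combined Grundy value = 0 ⊕ 0 = 0.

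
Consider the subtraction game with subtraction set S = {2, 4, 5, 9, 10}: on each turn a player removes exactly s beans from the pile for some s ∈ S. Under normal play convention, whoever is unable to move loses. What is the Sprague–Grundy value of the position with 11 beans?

2

G(0) = 0
G(1) = mex{} = 0
G(2) = mex{0} = 1
G(3) = mex{0} = 1
G(4) = mex{1,0} = 2
G(5) = mex{1,0,0} = 2
G(6) = mex{2,1,0} = 3
G(7) = mex{2,1,1} = 0
G(8) = mex{3,2,1} = 0
G(9) = mex{0,2,2,0} = 1
G(10) = mex{0,3,2,0,0} = 1
G(11) = mex{1,0,3,1,0} = 2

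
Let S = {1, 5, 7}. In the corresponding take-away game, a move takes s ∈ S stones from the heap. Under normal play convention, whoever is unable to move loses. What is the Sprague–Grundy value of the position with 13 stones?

G(0) = 0
G(1) = mex{0} = 1
G(2) = mex{1} = 0
G(3) = mex{0} = 1
G(4) = mex{1} = 0
G(5) = mex{0,0} = 1
G(6) = mex{1,1} = 0
G(7) = mex{0,0,0} = 1
G(8) = mex{1,1,1} = 0
G(9) = mex{0,0,0} = 1
G(10) = mex{1,1,1} = 0
G(11) = mex{0,0,0} = 1
G(12) = mex{1,1,1} = 0
G(13) = mex{0,0,0} = 1

1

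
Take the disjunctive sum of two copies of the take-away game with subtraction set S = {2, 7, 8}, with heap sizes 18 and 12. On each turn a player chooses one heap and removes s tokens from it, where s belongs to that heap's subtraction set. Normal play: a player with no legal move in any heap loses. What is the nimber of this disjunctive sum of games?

All heaps use S = {2, 7, 8}:
n :  0  1  2  3  4  5  6  7  8  9 10 11 12 13 14 15 16 17 18
G :  0  0  1  1  0  0  1  1  2  2  0  3  1  2  0  0  1  1  2
Heap A: G(18) = 2.
Heap B: G(12) = 1.
Combined Grundy value = 2 ⊕ 1 = 3.

3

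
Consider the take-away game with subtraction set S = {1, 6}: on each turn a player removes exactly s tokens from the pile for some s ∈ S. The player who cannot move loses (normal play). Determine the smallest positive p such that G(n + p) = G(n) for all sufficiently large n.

n :  0  1  2  3  4  5  6  7  8  9 10 11 12 13 14 15
G :  0  1  0  1  0  1  2  0  1  0  1  0  1  2  0  1
G(n+7) = G(n) holds for n = 0,…,5 (a full window of length max(S) = 6), so the sequence is purely periodic with period 7.

7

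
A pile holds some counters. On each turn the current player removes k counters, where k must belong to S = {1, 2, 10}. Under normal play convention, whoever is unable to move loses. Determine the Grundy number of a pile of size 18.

G(0) = 0
G(1) = mex{0} = 1
G(2) = mex{1,0} = 2
G(3) = mex{2,1} = 0
G(4) = mex{0,2} = 1
G(5) = mex{1,0} = 2
G(6) = mex{2,1} = 0
G(7) = mex{0,2} = 1
G(8) = mex{1,0} = 2
G(9) = mex{2,1} = 0
G(10) = mex{0,2,0} = 1
G(11) = mex{1,0,1} = 2
G(12) = mex{2,1,2} = 0
G(13) = mex{0,2,0} = 1
G(14) = mex{1,0,1} = 2
G(15) = mex{2,1,2} = 0
G(16) = mex{0,2,0} = 1
G(17) = mex{1,0,1} = 2
G(18) = mex{2,1,2} = 0

0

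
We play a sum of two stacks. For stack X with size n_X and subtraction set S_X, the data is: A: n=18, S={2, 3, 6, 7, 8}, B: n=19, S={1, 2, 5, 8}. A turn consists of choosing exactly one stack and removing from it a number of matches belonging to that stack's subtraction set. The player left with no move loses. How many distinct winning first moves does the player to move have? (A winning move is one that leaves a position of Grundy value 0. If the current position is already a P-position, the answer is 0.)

Stack A, S = {2, 3, 6, 7, 8}:
n :  0  1  2  3  4  5  6  7  8  9 10 11 12 13 14 15 16 17 18
G :  0  0  1  1  2  0  3  1  2  2  0  3  1  2  0  0  1  1  2
G_A(18) = 2.
Stack B, S = {1, 2, 5, 8}:
n :  0  1  2  3  4  5  6  7  8  9 10 11 12 13 14 15 16 17 18 19
G :  0  1  2  0  1  2  0  1  2  0  1  2  0  1  2  0  1  2  0  1
G_B(19) = 1.
Combined Grundy value = 2 ⊕ 1 = 3.
A winning move leaves total XOR = 0, i.e. changes one component's Grundy value g to g ⊕ X where X is the current total.
Stack A: need g' = 2⊕3 = 1. Options: 18−2→G=1, 18−3→G=0, 18−6→G=1, 18−7→G=3, 18−8→G=0. Hits: 2.
Stack B: need g' = 1⊕3 = 2. Options: 19−1→G=0, 19−2→G=2, 19−5→G=2, 19−8→G=2. Hits: 3.

5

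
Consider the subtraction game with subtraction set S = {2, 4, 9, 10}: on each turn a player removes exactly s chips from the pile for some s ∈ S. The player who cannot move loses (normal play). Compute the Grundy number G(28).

G(0) = 0
G(1) = mex{} = 0
G(2) = mex{0} = 1
G(3) = mex{0} = 1
G(4) = mex{1,0} = 2
G(5) = mex{1,0} = 2
G(6) = mex{2,1} = 0
G(7) = mex{2,1} = 0
G(8) = mex{0,2} = 1
G(9) = mex{0,2,0} = 1
G(10) = mex{1,0,0,0} = 2
G(11) = mex{1,0,1,0} = 2
G(12) = mex{2,1,1,1} = 0
G(13) = mex{2,1,2,1} = 0
G(14) = mex{0,2,2,2} = 1
G(15) = mex{0,2,0,2} = 1
G(16) = mex{1,0,0,0} = 2
G(17) = mex{1,0,1,0} = 2
G(18) = mex{2,1,1,1} = 0
G(19) = mex{2,1,2,1} = 0
G(20) = mex{0,2,2,2} = 1
G(21) = mex{0,2,0,2} = 1
G(22) = mex{1,0,0,0} = 2
G(23) = mex{1,0,1,0} = 2
G(24) = mex{2,1,1,1} = 0
G(25) = mex{2,1,2,1} = 0
G(26) = mex{0,2,2,2} = 1
G(27) = mex{0,2,0,2} = 1
G(28) = mex{1,0,0,0} = 2

2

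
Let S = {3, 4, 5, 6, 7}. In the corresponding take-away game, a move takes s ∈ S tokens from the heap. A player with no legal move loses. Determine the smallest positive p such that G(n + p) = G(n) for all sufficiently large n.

10

n :  0  1  2  3  4  5  6  7  8  9 10 11 12 13 14 15 16 17 18 19 20 21
G :  0  0  0  1  1  1  2  2  2  3  0  0  0  1  1  1  2  2  2  3  0  0
G(n+10) = G(n) holds for n = 0,…,6 (a full window of length max(S) = 7), so the sequence is purely periodic with period 10.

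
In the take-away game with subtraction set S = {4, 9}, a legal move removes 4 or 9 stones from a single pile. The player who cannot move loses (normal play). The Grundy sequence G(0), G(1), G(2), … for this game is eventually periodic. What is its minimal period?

13

n :  0  1  2  3  4  5  6  7  8  9 10 11 12 13 14 15 16 17 18 19 20 21 22 23 24 25 26 27
G :  0  0  0  0  1  1  1  1  0  2  2  2  1  0  0  0  0  1  1  1  1  0  2  2  2  1  0  0
G(n+13) = G(n) holds for n = 0,…,8 (a full window of length max(S) = 9), so the sequence is purely periodic with period 13.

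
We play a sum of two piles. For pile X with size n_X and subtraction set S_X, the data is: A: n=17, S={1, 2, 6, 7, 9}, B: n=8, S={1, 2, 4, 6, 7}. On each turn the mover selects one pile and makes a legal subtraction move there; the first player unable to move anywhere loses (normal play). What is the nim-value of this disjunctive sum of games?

1

Pile A, S = {1, 2, 6, 7, 9}:
n :  0  1  2  3  4  5  6  7  8  9 10 11 12 13 14 15 16 17
G :  0  1  2  0  1  2  3  4  0  1  2  0  1  2  3  4  0  1
G_A(17) = 1.
Pile B, S = {1, 2, 4, 6, 7}:
G(0) = 0
G(1) = mex{0} = 1
G(2) = mex{1,0} = 2
G(3) = mex{2,1} = 0
G(4) = mex{0,2,0} = 1
G(5) = mex{1,0,1} = 2
G(6) = mex{2,1,2,0} = 3
G(7) = mex{3,2,0,1,0} = 4
G(8) = mex{4,3,1,2,1} = 0
G_B(8) = 0.
Combined Grundy value = 1 ⊕ 0 = 1.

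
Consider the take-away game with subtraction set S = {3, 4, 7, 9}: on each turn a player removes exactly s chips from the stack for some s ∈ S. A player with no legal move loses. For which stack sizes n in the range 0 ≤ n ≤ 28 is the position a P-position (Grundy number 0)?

0, 1, 2, 12, 13, 14, 24, 25, 26

n :  0  1  2  3  4  5  6  7  8  9 10 11 12 13 14 15 16 17 18 19 20 21 22 23 24 25 26 27 28
G :  0  0  0  1  1  1  2  2  2  3  3  3  0  0  0  1  1  1  2  2  2  3  3  3  0  0  0  1  1
P-positions are exactly the n with G(n) = 0.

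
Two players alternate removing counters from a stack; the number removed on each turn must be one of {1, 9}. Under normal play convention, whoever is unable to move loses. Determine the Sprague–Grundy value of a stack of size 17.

n :  0  1  2  3  4  5  6  7  8  9 10 11 12 13 14 15 16 17
G :  0  1  0  1  0  1  0  1  0  1  0  1  0  1  0  1  0  1

1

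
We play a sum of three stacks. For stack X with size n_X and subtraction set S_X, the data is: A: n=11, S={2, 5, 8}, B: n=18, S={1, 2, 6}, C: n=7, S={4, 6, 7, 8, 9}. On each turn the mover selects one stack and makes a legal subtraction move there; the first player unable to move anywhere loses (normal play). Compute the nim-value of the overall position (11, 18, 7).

Stack A, S = {2, 5, 8}:
n :  0  1  2  3  4  5  6  7  8  9 10 11
G :  0  0  1  1  0  2  1  0  2  1  0  0
G_A(11) = 0.
Stack B, S = {1, 2, 6}:
n :  0  1  2  3  4  5  6  7  8  9 10 11 12 13 14 15 16 17 18
G :  0  1  2  0  1  2  3  0  1  2  0  1  2  3  0  1  2  0  1
G_B(18) = 1.
Stack C, S = {4, 6, 7, 8, 9}:
G(0) = 0
G(1) = mex{} = 0
G(2) = mex{} = 0
G(3) = mex{} = 0
G(4) = mex{0} = 1
G(5) = mex{0} = 1
G(6) = mex{0,0} = 1
G(7) = mex{0,0,0} = 1
G_C(7) = 1.
Combined Grundy value = 0 ⊕ 1 ⊕ 1 = 0.

0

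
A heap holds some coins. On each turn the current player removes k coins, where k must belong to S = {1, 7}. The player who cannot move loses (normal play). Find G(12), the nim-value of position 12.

0

G(0) = 0
G(1) = mex{0} = 1
G(2) = mex{1} = 0
G(3) = mex{0} = 1
G(4) = mex{1} = 0
G(5) = mex{0} = 1
G(6) = mex{1} = 0
G(7) = mex{0,0} = 1
G(8) = mex{1,1} = 0
G(9) = mex{0,0} = 1
G(10) = mex{1,1} = 0
G(11) = mex{0,0} = 1
G(12) = mex{1,1} = 0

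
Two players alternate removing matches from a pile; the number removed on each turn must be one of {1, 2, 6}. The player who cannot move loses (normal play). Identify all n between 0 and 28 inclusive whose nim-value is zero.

0, 3, 7, 10, 14, 17, 21, 24, 28

n :  0  1  2  3  4  5  6  7  8  9 10 11 12 13 14 15 16 17 18 19 20 21 22 23 24 25 26 27 28
G :  0  1  2  0  1  2  3  0  1  2  0  1  2  3  0  1  2  0  1  2  3  0  1  2  0  1  2  3  0
P-positions are exactly the n with G(n) = 0.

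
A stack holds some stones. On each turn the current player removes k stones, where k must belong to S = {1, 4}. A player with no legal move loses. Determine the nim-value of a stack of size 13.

G(0) = 0
G(1) = mex{0} = 1
G(2) = mex{1} = 0
G(3) = mex{0} = 1
G(4) = mex{1,0} = 2
G(5) = mex{2,1} = 0
G(6) = mex{0,0} = 1
G(7) = mex{1,1} = 0
G(8) = mex{0,2} = 1
G(9) = mex{1,0} = 2
G(10) = mex{2,1} = 0
G(11) = mex{0,0} = 1
G(12) = mex{1,1} = 0
G(13) = mex{0,2} = 1

1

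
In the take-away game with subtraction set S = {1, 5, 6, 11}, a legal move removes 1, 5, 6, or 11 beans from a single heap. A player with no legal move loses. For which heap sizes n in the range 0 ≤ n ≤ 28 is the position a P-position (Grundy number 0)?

0, 2, 4, 12, 14, 16, 24, 26, 28

G(0) = 0
G(1) = mex{0} = 1
G(2) = mex{1} = 0
G(3) = mex{0} = 1
G(4) = mex{1} = 0
G(5) = mex{0,0} = 1
G(6) = mex{1,1,0} = 2
G(7) = mex{2,0,1} = 3
G(8) = mex{3,1,0} = 2
G(9) = mex{2,0,1} = 3
G(10) = mex{3,1,0} = 2
G(11) = mex{2,2,1,0} = 3
G(12) = mex{3,3,2,1} = 0
G(13) = mex{0,2,3,0} = 1
G(14) = mex{1,3,2,1} = 0
G(15) = mex{0,2,3,0} = 1
G(16) = mex{1,3,2,1} = 0
G(17) = mex{0,0,3,2} = 1
G(18) = mex{1,1,0,3} = 2
G(19) = mex{2,0,1,2} = 3
G(20) = mex{3,1,0,3} = 2
G(21) = mex{2,0,1,2} = 3
G(22) = mex{3,1,0,3} = 2
G(23) = mex{2,2,1,0} = 3
G(24) = mex{3,3,2,1} = 0
G(25) = mex{0,2,3,0} = 1
G(26) = mex{1,3,2,1} = 0
G(27) = mex{0,2,3,0} = 1
G(28) = mex{1,3,2,1} = 0
P-positions are exactly the n with G(n) = 0.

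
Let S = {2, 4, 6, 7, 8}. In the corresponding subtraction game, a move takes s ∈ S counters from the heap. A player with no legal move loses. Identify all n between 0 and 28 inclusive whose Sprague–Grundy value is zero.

0, 1, 10, 11, 20, 21

n :  0  1  2  3  4  5  6  7  8  9 10 11 12 13 14 15 16 17 18 19 20 21 22 23 24 25 26 27 28
G :  0  0  1  1  2  2  3  3  4  4  0  0  1  1  2  2  3  3  4  4  0  0  1  1  2  2  3  3  4
P-positions are exactly the n with G(n) = 0.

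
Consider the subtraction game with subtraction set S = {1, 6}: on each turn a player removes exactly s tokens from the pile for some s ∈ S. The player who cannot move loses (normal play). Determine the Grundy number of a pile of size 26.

1

n :  0  1  2  3  4  5  6  7  8  9 10 11 12 13 14 15 16 17 18 19 20 21 22 23 24 25 26
G :  0  1  0  1  0  1  2  0  1  0  1  0  1  2  0  1  0  1  0  1  2  0  1  0  1  0  1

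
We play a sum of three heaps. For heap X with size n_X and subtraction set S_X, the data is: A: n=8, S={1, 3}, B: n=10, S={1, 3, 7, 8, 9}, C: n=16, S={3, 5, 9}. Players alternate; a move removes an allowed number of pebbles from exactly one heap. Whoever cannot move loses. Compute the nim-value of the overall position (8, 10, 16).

Heap A, S = {1, 3}:
G(0) = 0
G(1) = mex{0} = 1
G(2) = mex{1} = 0
G(3) = mex{0,0} = 1
G(4) = mex{1,1} = 0
G(5) = mex{0,0} = 1
G(6) = mex{1,1} = 0
G(7) = mex{0,0} = 1
G(8) = mex{1,1} = 0
G_A(8) = 0.
Heap B, S = {1, 3, 7, 8, 9}:
G(0) = 0
G(1) = mex{0} = 1
G(2) = mex{1} = 0
G(3) = mex{0,0} = 1
G(4) = mex{1,1} = 0
G(5) = mex{0,0} = 1
G(6) = mex{1,1} = 0
G(7) = mex{0,0,0} = 1
G(8) = mex{1,1,1,0} = 2
G(9) = mex{2,0,0,1,0} = 3
G(10) = mex{3,1,1,0,1} = 2
G_B(10) = 2.
Heap C, S = {3, 5, 9}:
G(0) = 0
G(1) = mex{} = 0
G(2) = mex{} = 0
G(3) = mex{0} = 1
G(4) = mex{0} = 1
G(5) = mex{0,0} = 1
G(6) = mex{1,0} = 2
G(7) = mex{1,0} = 2
G(8) = mex{1,1} = 0
G(9) = mex{2,1,0} = 3
G(10) = mex{2,1,0} = 3
G(11) = mex{0,2,0} = 1
G(12) = mex{3,2,1} = 0
G(13) = mex{3,0,1} = 2
G(14) = mex{1,3,1} = 0
G(15) = mex{0,3,2} = 1
G(16) = mex{2,1,2} = 0
G_C(16) = 0.
Combined Grundy value = 0 ⊕ 2 ⊕ 0 = 2.

2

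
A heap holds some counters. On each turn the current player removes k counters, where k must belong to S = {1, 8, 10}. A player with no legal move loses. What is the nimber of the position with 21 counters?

1

n :  0  1  2  3  4  5  6  7  8  9 10 11 12 13 14 15 16 17 18 19 20 21
G :  0  1  0  1  0  1  0  1  2  0  1  0  1  0  1  0  1  2  0  1  0  1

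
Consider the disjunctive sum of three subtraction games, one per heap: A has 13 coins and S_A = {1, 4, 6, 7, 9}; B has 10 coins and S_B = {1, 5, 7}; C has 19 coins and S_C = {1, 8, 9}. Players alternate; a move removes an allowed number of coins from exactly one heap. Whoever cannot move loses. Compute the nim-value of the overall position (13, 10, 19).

Heap A, S = {1, 4, 6, 7, 9}:
G(0) = 0
G(1) = mex{0} = 1
G(2) = mex{1} = 0
G(3) = mex{0} = 1
G(4) = mex{1,0} = 2
G(5) = mex{2,1} = 0
G(6) = mex{0,0,0} = 1
G(7) = mex{1,1,1,0} = 2
G(8) = mex{2,2,0,1} = 3
G(9) = mex{3,0,1,0,0} = 2
G(10) = mex{2,1,2,1,1} = 0
G(11) = mex{0,2,0,2,0} = 1
G(12) = mex{1,3,1,0,1} = 2
G(13) = mex{2,2,2,1,2} = 0
G_A(13) = 0.
Heap B, S = {1, 5, 7}:
n :  0  1  2  3  4  5  6  7  8  9 10
G :  0  1  0  1  0  1  0  1  0  1  0
G_B(10) = 0.
Heap C, S = {1, 8, 9}:
G(0) = 0
G(1) = mex{0} = 1
G(2) = mex{1} = 0
G(3) = mex{0} = 1
G(4) = mex{1} = 0
G(5) = mex{0} = 1
G(6) = mex{1} = 0
G(7) = mex{0} = 1
G(8) = mex{1,0} = 2
G(9) = mex{2,1,0} = 3
G(10) = mex{3,0,1} = 2
G(11) = mex{2,1,0} = 3
G(12) = mex{3,0,1} = 2
G(13) = mex{2,1,0} = 3
G(14) = mex{3,0,1} = 2
G(15) = mex{2,1,0} = 3
G(16) = mex{3,2,1} = 0
G(17) = mex{0,3,2} = 1
G(18) = mex{1,2,3} = 0
G(19) = mex{0,3,2} = 1
G_C(19) = 1.
Combined Grundy value = 0 ⊕ 0 ⊕ 1 = 1.

1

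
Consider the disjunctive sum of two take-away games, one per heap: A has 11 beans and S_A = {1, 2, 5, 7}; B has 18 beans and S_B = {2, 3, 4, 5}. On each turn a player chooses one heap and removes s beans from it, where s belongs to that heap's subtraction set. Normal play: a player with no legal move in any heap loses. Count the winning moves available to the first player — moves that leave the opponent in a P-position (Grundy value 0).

Heap A, S = {1, 2, 5, 7}:
G(0) = 0
G(1) = mex{0} = 1
G(2) = mex{1,0} = 2
G(3) = mex{2,1} = 0
G(4) = mex{0,2} = 1
G(5) = mex{1,0,0} = 2
G(6) = mex{2,1,1} = 0
G(7) = mex{0,2,2,0} = 1
G(8) = mex{1,0,0,1} = 2
G(9) = mex{2,1,1,2} = 0
G(10) = mex{0,2,2,0} = 1
G(11) = mex{1,0,0,1} = 2
G_A(11) = 2.
Heap B, S = {2, 3, 4, 5}:
n :  0  1  2  3  4  5  6  7  8  9 10 11 12 13 14 15 16 17 18
G :  0  0  1  1  2  2  3  0  0  1  1  2  2  3  0  0  1  1  2
G_B(18) = 2.
Combined Grundy value = 2 ⊕ 2 = 0.
A winning move leaves total XOR = 0, i.e. changes one component's Grundy value g to g ⊕ X where X is the current total.
Heap A: target g' = 2⊕0 = 2, but every legal move changes the Grundy value (mex property), so 0 moves.
Heap B: target g' = 2⊕0 = 2, but every legal move changes the Grundy value (mex property), so 0 moves.

0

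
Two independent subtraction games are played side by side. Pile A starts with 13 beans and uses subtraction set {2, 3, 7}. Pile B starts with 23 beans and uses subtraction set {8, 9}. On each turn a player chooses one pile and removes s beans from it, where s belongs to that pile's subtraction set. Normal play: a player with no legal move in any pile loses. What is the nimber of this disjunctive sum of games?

1

Pile A, S = {2, 3, 7}:
n :  0  1  2  3  4  5  6  7  8  9 10 11 12 13
G :  0  0  1  1  2  0  0  1  1  2  0  0  1  1
G_A(13) = 1.
Pile B, S = {8, 9}:
n :  0  1  2  3  4  5  6  7  8  9 10 11 12 13 14 15 16 17 18 19 20 21 22 23
G :  0  0  0  0  0  0  0  0  1  1  1  1  1  1  1  1  2  0  0  0  0  0  0  0
G_B(23) = 0.
Combined Grundy value = 1 ⊕ 0 = 1.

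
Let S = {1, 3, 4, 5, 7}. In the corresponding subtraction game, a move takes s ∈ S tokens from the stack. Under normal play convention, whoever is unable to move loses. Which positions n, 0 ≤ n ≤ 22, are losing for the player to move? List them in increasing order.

0, 2, 8, 10, 16, 18

G(0) = 0
G(1) = mex{0} = 1
G(2) = mex{1} = 0
G(3) = mex{0,0} = 1
G(4) = mex{1,1,0} = 2
G(5) = mex{2,0,1,0} = 3
G(6) = mex{3,1,0,1} = 2
G(7) = mex{2,2,1,0,0} = 3
G(8) = mex{3,3,2,1,1} = 0
G(9) = mex{0,2,3,2,0} = 1
G(10) = mex{1,3,2,3,1} = 0
G(11) = mex{0,0,3,2,2} = 1
G(12) = mex{1,1,0,3,3} = 2
G(13) = mex{2,0,1,0,2} = 3
G(14) = mex{3,1,0,1,3} = 2
G(15) = mex{2,2,1,0,0} = 3
G(16) = mex{3,3,2,1,1} = 0
G(17) = mex{0,2,3,2,0} = 1
G(18) = mex{1,3,2,3,1} = 0
G(19) = mex{0,0,3,2,2} = 1
G(20) = mex{1,1,0,3,3} = 2
G(21) = mex{2,0,1,0,2} = 3
G(22) = mex{3,1,0,1,3} = 2
P-positions are exactly the n with G(n) = 0.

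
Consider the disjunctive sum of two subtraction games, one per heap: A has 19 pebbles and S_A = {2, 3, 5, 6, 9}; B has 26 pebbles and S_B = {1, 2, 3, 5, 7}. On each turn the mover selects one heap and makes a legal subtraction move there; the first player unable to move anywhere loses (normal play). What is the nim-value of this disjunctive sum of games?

Heap A, S = {2, 3, 5, 6, 9}:
n :  0  1  2  3  4  5  6  7  8  9 10 11 12 13 14 15 16 17 18 19
G :  0  0  1  1  2  2  3  3  0  4  1  5  0  4  1  2  0  3  1  2
G_A(19) = 2.
Heap B, S = {1, 2, 3, 5, 7}:
n :  0  1  2  3  4  5  6  7  8  9 10 11 12 13 14 15 16 17 18 19 20 21 22 23 24 25 26
G :  0  1  2  3  0  1  2  3  0  1  2  3  0  1  2  3  0  1  2  3  0  1  2  3  0  1  2
G_B(26) = 2.
Combined Grundy value = 2 ⊕ 2 = 0.

0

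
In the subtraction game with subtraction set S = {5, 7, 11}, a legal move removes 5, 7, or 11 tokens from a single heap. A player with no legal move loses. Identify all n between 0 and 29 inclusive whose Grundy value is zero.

G(0) = 0
G(1) = mex{} = 0
G(2) = mex{} = 0
G(3) = mex{} = 0
G(4) = mex{} = 0
G(5) = mex{0} = 1
G(6) = mex{0} = 1
G(7) = mex{0,0} = 1
G(8) = mex{0,0} = 1
G(9) = mex{0,0} = 1
G(10) = mex{1,0} = 2
G(11) = mex{1,0,0} = 2
G(12) = mex{1,1,0} = 2
G(13) = mex{1,1,0} = 2
G(14) = mex{1,1,0} = 2
G(15) = mex{2,1,0} = 3
G(16) = mex{2,1,1} = 0
G(17) = mex{2,2,1} = 0
G(18) = mex{2,2,1} = 0
G(19) = mex{2,2,1} = 0
G(20) = mex{3,2,1} = 0
G(21) = mex{0,2,2} = 1
G(22) = mex{0,3,2} = 1
G(23) = mex{0,0,2} = 1
G(24) = mex{0,0,2} = 1
G(25) = mex{0,0,2} = 1
G(26) = mex{1,0,3} = 2
G(27) = mex{1,0,0} = 2
G(28) = mex{1,1,0} = 2
G(29) = mex{1,1,0} = 2
P-positions are exactly the n with G(n) = 0.

0, 1, 2, 3, 4, 16, 17, 18, 19, 20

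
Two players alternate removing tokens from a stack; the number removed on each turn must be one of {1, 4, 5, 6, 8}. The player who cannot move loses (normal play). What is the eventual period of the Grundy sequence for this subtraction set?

n :  0  1  2  3  4  5  6  7  8  9 10 11 12 13 14 15 16 17 18 19
G :  0  1  0  1  2  3  2  3  4  0  1  0  1  2  3  2  3  4  0  1
G(n+9) = G(n) holds for n = 0,…,7 (a full window of length max(S) = 8), so the sequence is purely periodic with period 9.

9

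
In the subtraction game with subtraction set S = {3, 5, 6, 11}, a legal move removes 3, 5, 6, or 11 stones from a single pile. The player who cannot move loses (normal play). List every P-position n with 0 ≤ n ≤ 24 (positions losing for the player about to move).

0, 1, 2, 9, 10, 17, 18, 19

n :  0  1  2  3  4  5  6  7  8  9 10 11 12 13 14 15 16 17 18 19 20 21 22 23 24
G :  0  0  0  1  1  1  2  2  2  0  0  3  1  1  4  2  2  0  0  0  1  1  1  2  2
P-positions are exactly the n with G(n) = 0.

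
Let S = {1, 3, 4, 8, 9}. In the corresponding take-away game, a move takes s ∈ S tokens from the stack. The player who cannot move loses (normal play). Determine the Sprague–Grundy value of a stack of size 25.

n :  0  1  2  3  4  5  6  7  8  9 10 11 12 13 14 15 16 17 18 19 20 21 22 23 24 25
G :  0  1  0  1  2  3  2  0  1  4  3  2  0  1  0  1  2  3  2  0  1  4  3  2  0  1

1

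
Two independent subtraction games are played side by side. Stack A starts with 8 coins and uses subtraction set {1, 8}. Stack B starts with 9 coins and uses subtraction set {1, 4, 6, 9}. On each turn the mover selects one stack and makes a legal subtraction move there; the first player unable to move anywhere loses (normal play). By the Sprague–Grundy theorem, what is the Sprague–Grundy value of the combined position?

Stack A, S = {1, 8}:
n : 0 1 2 3 4 5 6 7 8
G : 0 1 0 1 0 1 0 1 2
G_A(8) = 2.
Stack B, S = {1, 4, 6, 9}:
n : 0 1 2 3 4 5 6 7 8 9
G : 0 1 0 1 2 0 1 0 1 2
G_B(9) = 2.
Combined Grundy value = 2 ⊕ 2 = 0.

0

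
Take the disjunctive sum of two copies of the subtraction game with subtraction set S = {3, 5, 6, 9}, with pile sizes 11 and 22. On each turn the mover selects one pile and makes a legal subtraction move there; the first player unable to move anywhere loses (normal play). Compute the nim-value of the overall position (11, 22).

0

All piles use S = {3, 5, 6, 9}:
n :  0  1  2  3  4  5  6  7  8  9 10 11 12 13 14 15 16 17 18 19 20 21 22
G :  0  0  0  1  1  1  2  2  2  3  3  3  0  0  0  1  1  1  2  2  2  3  3
Pile A: G(11) = 3.
Pile B: G(22) = 3.
Combined Grundy value = 3 ⊕ 3 = 0.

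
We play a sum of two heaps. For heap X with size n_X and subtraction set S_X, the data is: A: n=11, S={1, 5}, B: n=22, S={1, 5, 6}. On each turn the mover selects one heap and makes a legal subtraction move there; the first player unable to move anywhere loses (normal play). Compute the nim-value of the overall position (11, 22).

Heap A, S = {1, 5}:
G(0) = 0
G(1) = mex{0} = 1
G(2) = mex{1} = 0
G(3) = mex{0} = 1
G(4) = mex{1} = 0
G(5) = mex{0,0} = 1
G(6) = mex{1,1} = 0
G(7) = mex{0,0} = 1
G(8) = mex{1,1} = 0
G(9) = mex{0,0} = 1
G(10) = mex{1,1} = 0
G(11) = mex{0,0} = 1
G_A(11) = 1.
Heap B, S = {1, 5, 6}:
G(0) = 0
G(1) = mex{0} = 1
G(2) = mex{1} = 0
G(3) = mex{0} = 1
G(4) = mex{1} = 0
G(5) = mex{0,0} = 1
G(6) = mex{1,1,0} = 2
G(7) = mex{2,0,1} = 3
G(8) = mex{3,1,0} = 2
G(9) = mex{2,0,1} = 3
G(10) = mex{3,1,0} = 2
G(11) = mex{2,2,1} = 0
G(12) = mex{0,3,2} = 1
G(13) = mex{1,2,3} = 0
G(14) = mex{0,3,2} = 1
G(15) = mex{1,2,3} = 0
G(16) = mex{0,0,2} = 1
G(17) = mex{1,1,0} = 2
G(18) = mex{2,0,1} = 3
G(19) = mex{3,1,0} = 2
G(20) = mex{2,0,1} = 3
G(21) = mex{3,1,0} = 2
G(22) = mex{2,2,1} = 0
G_B(22) = 0.
Combined Grundy value = 1 ⊕ 0 = 1.

1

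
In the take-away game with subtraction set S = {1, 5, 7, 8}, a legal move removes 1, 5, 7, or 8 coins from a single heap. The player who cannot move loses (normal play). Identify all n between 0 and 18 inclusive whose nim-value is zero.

0, 2, 4, 6, 15, 17

G(0) = 0
G(1) = mex{0} = 1
G(2) = mex{1} = 0
G(3) = mex{0} = 1
G(4) = mex{1} = 0
G(5) = mex{0,0} = 1
G(6) = mex{1,1} = 0
G(7) = mex{0,0,0} = 1
G(8) = mex{1,1,1,0} = 2
G(9) = mex{2,0,0,1} = 3
G(10) = mex{3,1,1,0} = 2
G(11) = mex{2,0,0,1} = 3
G(12) = mex{3,1,1,0} = 2
G(13) = mex{2,2,0,1} = 3
G(14) = mex{3,3,1,0} = 2
G(15) = mex{2,2,2,1} = 0
G(16) = mex{0,3,3,2} = 1
G(17) = mex{1,2,2,3} = 0
G(18) = mex{0,3,3,2} = 1
P-positions are exactly the n with G(n) = 0.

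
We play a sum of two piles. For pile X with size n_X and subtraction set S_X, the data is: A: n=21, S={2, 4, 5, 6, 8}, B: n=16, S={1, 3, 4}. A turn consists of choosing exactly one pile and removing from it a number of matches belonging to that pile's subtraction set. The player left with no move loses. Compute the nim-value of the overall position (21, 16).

0

Pile A, S = {2, 4, 5, 6, 8}:
G(0) = 0
G(1) = mex{} = 0
G(2) = mex{0} = 1
G(3) = mex{0} = 1
G(4) = mex{1,0} = 2
G(5) = mex{1,0,0} = 2
G(6) = mex{2,1,0,0} = 3
G(7) = mex{2,1,1,0} = 3
G(8) = mex{3,2,1,1,0} = 4
G(9) = mex{3,2,2,1,0} = 4
G(10) = mex{4,3,2,2,1} = 0
G(11) = mex{4,3,3,2,1} = 0
G(12) = mex{0,4,3,3,2} = 1
G(13) = mex{0,4,4,3,2} = 1
G(14) = mex{1,0,4,4,3} = 2
G(15) = mex{1,0,0,4,3} = 2
G(16) = mex{2,1,0,0,4} = 3
G(17) = mex{2,1,1,0,4} = 3
G(18) = mex{3,2,1,1,0} = 4
G(19) = mex{3,2,2,1,0} = 4
G(20) = mex{4,3,2,2,1} = 0
G(21) = mex{4,3,3,2,1} = 0
G_A(21) = 0.
Pile B, S = {1, 3, 4}:
n :  0  1  2  3  4  5  6  7  8  9 10 11 12 13 14 15 16
G :  0  1  0  1  2  3  2  0  1  0  1  2  3  2  0  1  0
G_B(16) = 0.
Combined Grundy value = 0 ⊕ 0 = 0.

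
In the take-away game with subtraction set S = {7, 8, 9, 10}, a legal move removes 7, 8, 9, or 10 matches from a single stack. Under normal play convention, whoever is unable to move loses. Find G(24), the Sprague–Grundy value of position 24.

G(0) = 0
G(1) = mex{} = 0
G(2) = mex{} = 0
G(3) = mex{} = 0
G(4) = mex{} = 0
G(5) = mex{} = 0
G(6) = mex{} = 0
G(7) = mex{0} = 1
G(8) = mex{0,0} = 1
G(9) = mex{0,0,0} = 1
G(10) = mex{0,0,0,0} = 1
G(11) = mex{0,0,0,0} = 1
G(12) = mex{0,0,0,0} = 1
G(13) = mex{0,0,0,0} = 1
G(14) = mex{1,0,0,0} = 2
G(15) = mex{1,1,0,0} = 2
G(16) = mex{1,1,1,0} = 2
G(17) = mex{1,1,1,1} = 0
G(18) = mex{1,1,1,1} = 0
G(19) = mex{1,1,1,1} = 0
G(20) = mex{1,1,1,1} = 0
G(21) = mex{2,1,1,1} = 0
G(22) = mex{2,2,1,1} = 0
G(23) = mex{2,2,2,1} = 0
G(24) = mex{0,2,2,2} = 1

1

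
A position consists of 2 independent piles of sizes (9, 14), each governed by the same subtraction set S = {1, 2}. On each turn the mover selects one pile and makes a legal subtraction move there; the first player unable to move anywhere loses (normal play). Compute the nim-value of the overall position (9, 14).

2

All piles use S = {1, 2}:
n :  0  1  2  3  4  5  6  7  8  9 10 11 12 13 14
G :  0  1  2  0  1  2  0  1  2  0  1  2  0  1  2
Pile A: G(9) = 0.
Pile B: G(14) = 2.
Combined Grundy value = 0 ⊕ 2 = 2.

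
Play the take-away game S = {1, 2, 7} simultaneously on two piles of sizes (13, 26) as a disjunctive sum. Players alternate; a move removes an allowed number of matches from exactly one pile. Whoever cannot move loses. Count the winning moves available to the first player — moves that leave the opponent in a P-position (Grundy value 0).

All piles use S = {1, 2, 7}:
G(0) = 0
G(1) = mex{0} = 1
G(2) = mex{1,0} = 2
G(3) = mex{2,1} = 0
G(4) = mex{0,2} = 1
G(5) = mex{1,0} = 2
G(6) = mex{2,1} = 0
G(7) = mex{0,2,0} = 1
G(8) = mex{1,0,1} = 2
G(9) = mex{2,1,2} = 0
G(10) = mex{0,2,0} = 1
G(11) = mex{1,0,1} = 2
G(12) = mex{2,1,2} = 0
G(13) = mex{0,2,0} = 1
G(14) = mex{1,0,1} = 2
G(15) = mex{2,1,2} = 0
G(16) = mex{0,2,0} = 1
G(17) = mex{1,0,1} = 2
G(18) = mex{2,1,2} = 0
G(19) = mex{0,2,0} = 1
G(20) = mex{1,0,1} = 2
G(21) = mex{2,1,2} = 0
G(22) = mex{0,2,0} = 1
G(23) = mex{1,0,1} = 2
G(24) = mex{2,1,2} = 0
G(25) = mex{0,2,0} = 1
G(26) = mex{1,0,1} = 2
Pile A: G(13) = 1.
Pile B: G(26) = 2.
Combined Grundy value = 1 ⊕ 2 = 3.
A winning move leaves total XOR = 0, i.e. changes one component's Grundy value g to g ⊕ X where X is the current total.
Pile A: need g' = 1⊕3 = 2. Options: 13−1→G=0, 13−2→G=2, 13−7→G=0. Hits: 1.
Pile B: need g' = 2⊕3 = 1. Options: 26−1→G=1, 26−2→G=0, 26−7→G=1. Hits: 2.

3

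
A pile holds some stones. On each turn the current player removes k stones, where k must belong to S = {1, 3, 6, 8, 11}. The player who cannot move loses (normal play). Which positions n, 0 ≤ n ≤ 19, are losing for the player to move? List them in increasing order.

n :  0  1  2  3  4  5  6  7  8  9 10 11 12 13 14 15 16 17 18 19
G :  0  1  0  1  0  1  2  3  2  0  1  3  4  2  0  1  0  1  0  1
P-positions are exactly the n with G(n) = 0.

0, 2, 4, 9, 14, 16, 18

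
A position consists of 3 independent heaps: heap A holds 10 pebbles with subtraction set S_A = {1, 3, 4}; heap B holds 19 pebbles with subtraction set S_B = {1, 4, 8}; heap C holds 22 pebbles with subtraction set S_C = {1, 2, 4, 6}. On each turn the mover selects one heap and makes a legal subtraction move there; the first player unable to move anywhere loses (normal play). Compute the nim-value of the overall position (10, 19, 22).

Heap A, S = {1, 3, 4}:
G(0) = 0
G(1) = mex{0} = 1
G(2) = mex{1} = 0
G(3) = mex{0,0} = 1
G(4) = mex{1,1,0} = 2
G(5) = mex{2,0,1} = 3
G(6) = mex{3,1,0} = 2
G(7) = mex{2,2,1} = 0
G(8) = mex{0,3,2} = 1
G(9) = mex{1,2,3} = 0
G(10) = mex{0,0,2} = 1
G_A(10) = 1.
Heap B, S = {1, 4, 8}:
n :  0  1  2  3  4  5  6  7  8  9 10 11 12 13 14 15 16 17 18 19
G :  0  1  0  1  2  0  1  0  1  2  3  2  0  1  0  1  2  0  1  0
G_B(19) = 0.
Heap C, S = {1, 2, 4, 6}:
n :  0  1  2  3  4  5  6  7  8  9 10 11 12 13 14 15 16 17 18 19 20 21 22
G :  0  1  2  0  1  2  3  4  0  1  2  0  1  2  3  4  0  1  2  0  1  2  3
G_C(22) = 3.
Combined Grundy value = 1 ⊕ 0 ⊕ 3 = 2.

2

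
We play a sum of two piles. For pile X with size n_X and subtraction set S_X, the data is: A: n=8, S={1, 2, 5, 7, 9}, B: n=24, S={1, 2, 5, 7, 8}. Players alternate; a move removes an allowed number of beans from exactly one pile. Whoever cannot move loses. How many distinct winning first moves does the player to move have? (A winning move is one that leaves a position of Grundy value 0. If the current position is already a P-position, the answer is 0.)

4

Pile A, S = {1, 2, 5, 7, 9}:
G(0) = 0
G(1) = mex{0} = 1
G(2) = mex{1,0} = 2
G(3) = mex{2,1} = 0
G(4) = mex{0,2} = 1
G(5) = mex{1,0,0} = 2
G(6) = mex{2,1,1} = 0
G(7) = mex{0,2,2,0} = 1
G(8) = mex{1,0,0,1} = 2
G_A(8) = 2.
Pile B, S = {1, 2, 5, 7, 8}:
n :  0  1  2  3  4  5  6  7  8  9 10 11 12 13 14 15 16 17 18 19 20 21 22 23 24
G :  0  1  2  0  1  2  0  1  2  0  1  2  0  1  2  0  1  2  0  1  2  0  1  2  0
G_B(24) = 0.
Combined Grundy value = 2 ⊕ 0 = 2.
A winning move leaves total XOR = 0, i.e. changes one component's Grundy value g to g ⊕ X where X is the current total.
Pile A: need g' = 2⊕2 = 0. Options: 8−1→G=1, 8−2→G=0, 8−5→G=0, 8−7→G=1. Hits: 2.
Pile B: need g' = 0⊕2 = 2. Options: 24−1→G=2, 24−2→G=1, 24−5→G=1, 24−7→G=2, 24−8→G=1. Hits: 2.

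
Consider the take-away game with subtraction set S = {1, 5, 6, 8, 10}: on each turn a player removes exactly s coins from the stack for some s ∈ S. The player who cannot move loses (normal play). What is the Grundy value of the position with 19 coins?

n :  0  1  2  3  4  5  6  7  8  9 10 11 12 13 14 15 16 17 18 19
G :  0  1  0  1  0  1  2  3  2  3  2  0  1  0  1  0  1  2  3  2

2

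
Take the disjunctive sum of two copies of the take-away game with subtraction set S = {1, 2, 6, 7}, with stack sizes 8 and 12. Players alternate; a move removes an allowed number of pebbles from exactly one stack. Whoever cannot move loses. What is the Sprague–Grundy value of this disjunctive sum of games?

All stacks use S = {1, 2, 6, 7}:
G(0) = 0
G(1) = mex{0} = 1
G(2) = mex{1,0} = 2
G(3) = mex{2,1} = 0
G(4) = mex{0,2} = 1
G(5) = mex{1,0} = 2
G(6) = mex{2,1,0} = 3
G(7) = mex{3,2,1,0} = 4
G(8) = mex{4,3,2,1} = 0
G(9) = mex{0,4,0,2} = 1
G(10) = mex{1,0,1,0} = 2
G(11) = mex{2,1,2,1} = 0
G(12) = mex{0,2,3,2} = 1
Stack A: G(8) = 0.
Stack B: G(12) = 1.
Combined Grundy value = 0 ⊕ 1 = 1.

1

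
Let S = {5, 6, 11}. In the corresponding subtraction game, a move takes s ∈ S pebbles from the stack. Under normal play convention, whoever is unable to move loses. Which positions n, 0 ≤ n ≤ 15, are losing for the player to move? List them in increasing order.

n :  0  1  2  3  4  5  6  7  8  9 10 11 12 13 14 15
G :  0  0  0  0  0  1  1  1  1  1  2  2  2  2  2  3
P-positions are exactly the n with G(n) = 0.

0, 1, 2, 3, 4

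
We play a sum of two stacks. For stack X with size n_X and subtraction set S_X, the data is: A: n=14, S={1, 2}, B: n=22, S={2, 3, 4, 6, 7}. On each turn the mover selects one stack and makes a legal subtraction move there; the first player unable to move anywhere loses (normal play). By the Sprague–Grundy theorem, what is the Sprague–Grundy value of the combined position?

0

Stack A, S = {1, 2}:
G(0) = 0
G(1) = mex{0} = 1
G(2) = mex{1,0} = 2
G(3) = mex{2,1} = 0
G(4) = mex{0,2} = 1
G(5) = mex{1,0} = 2
G(6) = mex{2,1} = 0
G(7) = mex{0,2} = 1
G(8) = mex{1,0} = 2
G(9) = mex{2,1} = 0
G(10) = mex{0,2} = 1
G(11) = mex{1,0} = 2
G(12) = mex{2,1} = 0
G(13) = mex{0,2} = 1
G(14) = mex{1,0} = 2
G_A(14) = 2.
Stack B, S = {2, 3, 4, 6, 7}:
G(0) = 0
G(1) = mex{} = 0
G(2) = mex{0} = 1
G(3) = mex{0,0} = 1
G(4) = mex{1,0,0} = 2
G(5) = mex{1,1,0} = 2
G(6) = mex{2,1,1,0} = 3
G(7) = mex{2,2,1,0,0} = 3
G(8) = mex{3,2,2,1,0} = 4
G(9) = mex{3,3,2,1,1} = 0
G(10) = mex{4,3,3,2,1} = 0
G(11) = mex{0,4,3,2,2} = 1
G(12) = mex{0,0,4,3,2} = 1
G(13) = mex{1,0,0,3,3} = 2
G(14) = mex{1,1,0,4,3} = 2
G(15) = mex{2,1,1,0,4} = 3
G(16) = mex{2,2,1,0,0} = 3
G(17) = mex{3,2,2,1,0} = 4
G(18) = mex{3,3,2,1,1} = 0
G(19) = mex{4,3,3,2,1} = 0
G(20) = mex{0,4,3,2,2} = 1
G(21) = mex{0,0,4,3,2} = 1
G(22) = mex{1,0,0,3,3} = 2
G_B(22) = 2.
Combined Grundy value = 2 ⊕ 2 = 0.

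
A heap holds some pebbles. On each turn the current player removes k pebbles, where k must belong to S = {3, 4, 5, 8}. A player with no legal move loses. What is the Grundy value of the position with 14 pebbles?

n :  0  1  2  3  4  5  6  7  8  9 10 11 12 13 14
G :  0  0  0  1  1  1  2  2  2  3  3  0  0  0  1

1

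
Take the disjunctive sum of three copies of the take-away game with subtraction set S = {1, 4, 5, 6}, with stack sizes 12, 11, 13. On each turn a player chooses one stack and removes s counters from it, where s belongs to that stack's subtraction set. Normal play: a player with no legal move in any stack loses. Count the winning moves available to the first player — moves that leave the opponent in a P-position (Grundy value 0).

4

All stacks use S = {1, 4, 5, 6}:
n :  0  1  2  3  4  5  6  7  8  9 10 11 12 13
G :  0  1  0  1  2  3  2  3  4  0  1  0  1  2
Stack A: G(12) = 1.
Stack B: G(11) = 0.
Stack C: G(13) = 2.
Combined Grundy value = 1 ⊕ 0 ⊕ 2 = 3.
A winning move leaves total XOR = 0, i.e. changes one component's Grundy value g to g ⊕ X where X is the current total.
Stack A: need g' = 1⊕3 = 2. Options: 12−1→G=0, 12−4→G=4, 12−5→G=3, 12−6→G=2. Hits: 1.
Stack B: need g' = 0⊕3 = 3. Options: 11−1→G=1, 11−4→G=3, 11−5→G=2, 11−6→G=3. Hits: 2.
Stack C: need g' = 2⊕3 = 1. Options: 13−1→G=1, 13−4→G=0, 13−5→G=4, 13−6→G=3. Hits: 1.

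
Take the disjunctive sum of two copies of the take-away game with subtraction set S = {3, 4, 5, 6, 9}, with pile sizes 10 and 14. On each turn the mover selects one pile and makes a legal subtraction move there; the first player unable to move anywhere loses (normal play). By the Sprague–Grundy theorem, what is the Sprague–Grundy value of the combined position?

All piles use S = {3, 4, 5, 6, 9}:
G(0) = 0
G(1) = mex{} = 0
G(2) = mex{} = 0
G(3) = mex{0} = 1
G(4) = mex{0,0} = 1
G(5) = mex{0,0,0} = 1
G(6) = mex{1,0,0,0} = 2
G(7) = mex{1,1,0,0} = 2
G(8) = mex{1,1,1,0} = 2
G(9) = mex{2,1,1,1,0} = 3
G(10) = mex{2,2,1,1,0} = 3
G(11) = mex{2,2,2,1,0} = 3
G(12) = mex{3,2,2,2,1} = 0
G(13) = mex{3,3,2,2,1} = 0
G(14) = mex{3,3,3,2,1} = 0
Pile A: G(10) = 3.
Pile B: G(14) = 0.
Combined Grundy value = 3 ⊕ 0 = 3.

3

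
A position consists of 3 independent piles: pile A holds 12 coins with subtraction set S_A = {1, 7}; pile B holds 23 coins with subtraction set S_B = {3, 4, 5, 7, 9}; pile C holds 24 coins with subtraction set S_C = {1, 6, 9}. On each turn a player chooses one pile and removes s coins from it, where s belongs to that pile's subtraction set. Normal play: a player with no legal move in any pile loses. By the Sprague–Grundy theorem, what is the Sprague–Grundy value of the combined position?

3

Pile A, S = {1, 7}:
n :  0  1  2  3  4  5  6  7  8  9 10 11 12
G :  0  1  0  1  0  1  0  1  0  1  0  1  0
G_A(12) = 0.
Pile B, S = {3, 4, 5, 7, 9}:
G(0) = 0
G(1) = mex{} = 0
G(2) = mex{} = 0
G(3) = mex{0} = 1
G(4) = mex{0,0} = 1
G(5) = mex{0,0,0} = 1
G(6) = mex{1,0,0} = 2
G(7) = mex{1,1,0,0} = 2
G(8) = mex{1,1,1,0} = 2
G(9) = mex{2,1,1,0,0} = 3
G(10) = mex{2,2,1,1,0} = 3
G(11) = mex{2,2,2,1,0} = 3
G(12) = mex{3,2,2,1,1} = 0
G(13) = mex{3,3,2,2,1} = 0
G(14) = mex{3,3,3,2,1} = 0
G(15) = mex{0,3,3,2,2} = 1
G(16) = mex{0,0,3,3,2} = 1
G(17) = mex{0,0,0,3,2} = 1
G(18) = mex{1,0,0,3,3} = 2
G(19) = mex{1,1,0,0,3} = 2
G(20) = mex{1,1,1,0,3} = 2
G(21) = mex{2,1,1,0,0} = 3
G(22) = mex{2,2,1,1,0} = 3
G(23) = mex{2,2,2,1,0} = 3
G_B(23) = 3.
Pile C, S = {1, 6, 9}:
n :  0  1  2  3  4  5  6  7  8  9 10 11 12 13 14 15 16 17 18 19 20 21 22 23 24
G :  0  1  0  1  0  1  2  0  1  2  3  2  0  1  0  1  2  0  1  0  1  2  0  1  0
G_C(24) = 0.
Combined Grundy value = 0 ⊕ 3 ⊕ 0 = 3.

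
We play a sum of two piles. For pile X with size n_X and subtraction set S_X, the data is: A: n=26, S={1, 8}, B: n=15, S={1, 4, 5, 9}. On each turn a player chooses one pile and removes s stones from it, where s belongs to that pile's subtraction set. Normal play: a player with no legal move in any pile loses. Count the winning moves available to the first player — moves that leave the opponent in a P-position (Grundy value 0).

Pile A, S = {1, 8}:
G(0) = 0
G(1) = mex{0} = 1
G(2) = mex{1} = 0
G(3) = mex{0} = 1
G(4) = mex{1} = 0
G(5) = mex{0} = 1
G(6) = mex{1} = 0
G(7) = mex{0} = 1
G(8) = mex{1,0} = 2
G(9) = mex{2,1} = 0
G(10) = mex{0,0} = 1
G(11) = mex{1,1} = 0
G(12) = mex{0,0} = 1
G(13) = mex{1,1} = 0
G(14) = mex{0,0} = 1
G(15) = mex{1,1} = 0
G(16) = mex{0,2} = 1
G(17) = mex{1,0} = 2
G(18) = mex{2,1} = 0
G(19) = mex{0,0} = 1
G(20) = mex{1,1} = 0
G(21) = mex{0,0} = 1
G(22) = mex{1,1} = 0
G(23) = mex{0,0} = 1
G(24) = mex{1,1} = 0
G(25) = mex{0,2} = 1
G(26) = mex{1,0} = 2
G_A(26) = 2.
Pile B, S = {1, 4, 5, 9}:
G(0) = 0
G(1) = mex{0} = 1
G(2) = mex{1} = 0
G(3) = mex{0} = 1
G(4) = mex{1,0} = 2
G(5) = mex{2,1,0} = 3
G(6) = mex{3,0,1} = 2
G(7) = mex{2,1,0} = 3
G(8) = mex{3,2,1} = 0
G(9) = mex{0,3,2,0} = 1
G(10) = mex{1,2,3,1} = 0
G(11) = mex{0,3,2,0} = 1
G(12) = mex{1,0,3,1} = 2
G(13) = mex{2,1,0,2} = 3
G(14) = mex{3,0,1,3} = 2
G(15) = mex{2,1,0,2} = 3
G_B(15) = 3.
Combined Grundy value = 2 ⊕ 3 = 1.
A winning move leaves total XOR = 0, i.e. changes one component's Grundy value g to g ⊕ X where X is the current total.
Pile A: need g' = 2⊕1 = 3. Options: 26−1→G=1, 26−8→G=0. Hits: 0.
Pile B: need g' = 3⊕1 = 2. Options: 15−1→G=2, 15−4→G=1, 15−5→G=0, 15−9→G=2. Hits: 2.

2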